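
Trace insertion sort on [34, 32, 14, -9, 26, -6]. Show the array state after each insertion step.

First element 34 is already 'sorted'
Insert 32: shifted 1 elements -> [32, 34, 14, -9, 26, -6]
Insert 14: shifted 2 elements -> [14, 32, 34, -9, 26, -6]
Insert -9: shifted 3 elements -> [-9, 14, 32, 34, 26, -6]
Insert 26: shifted 2 elements -> [-9, 14, 26, 32, 34, -6]
Insert -6: shifted 4 elements -> [-9, -6, 14, 26, 32, 34]


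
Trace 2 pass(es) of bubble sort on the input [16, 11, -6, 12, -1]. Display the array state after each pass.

After pass 1: [11, -6, 12, -1, 16] (4 swaps)
After pass 2: [-6, 11, -1, 12, 16] (2 swaps)
Total swaps: 6


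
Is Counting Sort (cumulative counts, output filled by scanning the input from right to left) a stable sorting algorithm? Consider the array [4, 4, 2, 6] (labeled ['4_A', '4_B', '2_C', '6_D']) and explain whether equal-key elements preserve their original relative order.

Trace Counting Sort on the labeled array (the key is the number; the letter only tracks identity):
  Counts for values 0..6: [0, 0, 1, 0, 2, 0, 1]
  Cumulative counts: [0, 0, 1, 1, 3, 3, 4]
  Scan right to left: place 6_D at output index 3
  Scan right to left: place 2_C at output index 0
  Scan right to left: place 4_B at output index 2
  Scan right to left: place 4_A at output index 1
  Output: [2_C, 4_A, 4_B, 6_D]
Equal keys:
  value 4: originally 4_A, 4_B; after sorting 4_A, 4_B -> order preserved
All equal keys kept their original relative order. Counting Sort is stable: scanning the input right to left with decreasing cumulative counts places later duplicates at later output positions.
Answer: Stable


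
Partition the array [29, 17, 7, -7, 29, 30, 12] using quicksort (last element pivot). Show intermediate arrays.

Partition 1: pivot=12 at index 2 -> [7, -7, 12, 17, 29, 30, 29]
Partition 2: pivot=-7 at index 0 -> [-7, 7, 12, 17, 29, 30, 29]
Partition 3: pivot=29 at index 5 -> [-7, 7, 12, 17, 29, 29, 30]
Partition 4: pivot=29 at index 4 -> [-7, 7, 12, 17, 29, 29, 30]


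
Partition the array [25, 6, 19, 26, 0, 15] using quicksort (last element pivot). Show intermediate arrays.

Partition 1: pivot=15 at index 2 -> [6, 0, 15, 26, 25, 19]
Partition 2: pivot=0 at index 0 -> [0, 6, 15, 26, 25, 19]
Partition 3: pivot=19 at index 3 -> [0, 6, 15, 19, 25, 26]
Partition 4: pivot=26 at index 5 -> [0, 6, 15, 19, 25, 26]


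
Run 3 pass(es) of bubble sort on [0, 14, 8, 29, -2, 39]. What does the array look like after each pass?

After pass 1: [0, 8, 14, -2, 29, 39] (2 swaps)
After pass 2: [0, 8, -2, 14, 29, 39] (1 swaps)
After pass 3: [0, -2, 8, 14, 29, 39] (1 swaps)
Total swaps: 4


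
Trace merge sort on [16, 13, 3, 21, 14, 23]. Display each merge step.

Divide and conquer:
  Merge [13] + [3] -> [3, 13]
  Merge [16] + [3, 13] -> [3, 13, 16]
  Merge [14] + [23] -> [14, 23]
  Merge [21] + [14, 23] -> [14, 21, 23]
  Merge [3, 13, 16] + [14, 21, 23] -> [3, 13, 14, 16, 21, 23]


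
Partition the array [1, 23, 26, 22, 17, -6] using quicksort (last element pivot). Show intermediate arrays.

Partition 1: pivot=-6 at index 0 -> [-6, 23, 26, 22, 17, 1]
Partition 2: pivot=1 at index 1 -> [-6, 1, 26, 22, 17, 23]
Partition 3: pivot=23 at index 4 -> [-6, 1, 22, 17, 23, 26]
Partition 4: pivot=17 at index 2 -> [-6, 1, 17, 22, 23, 26]


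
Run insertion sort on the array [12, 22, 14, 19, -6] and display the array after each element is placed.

First element 12 is already 'sorted'
Insert 22: shifted 0 elements -> [12, 22, 14, 19, -6]
Insert 14: shifted 1 elements -> [12, 14, 22, 19, -6]
Insert 19: shifted 1 elements -> [12, 14, 19, 22, -6]
Insert -6: shifted 4 elements -> [-6, 12, 14, 19, 22]


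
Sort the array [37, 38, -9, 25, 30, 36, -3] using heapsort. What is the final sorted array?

Build heap: [38, 37, 36, 25, 30, -9, -3]
Extract 38: [37, 30, 36, 25, -3, -9, 38]
Extract 37: [36, 30, -9, 25, -3, 37, 38]
Extract 36: [30, 25, -9, -3, 36, 37, 38]
Extract 30: [25, -3, -9, 30, 36, 37, 38]
Extract 25: [-3, -9, 25, 30, 36, 37, 38]
Extract -3: [-9, -3, 25, 30, 36, 37, 38]


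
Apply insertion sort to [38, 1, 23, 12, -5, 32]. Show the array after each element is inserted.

First element 38 is already 'sorted'
Insert 1: shifted 1 elements -> [1, 38, 23, 12, -5, 32]
Insert 23: shifted 1 elements -> [1, 23, 38, 12, -5, 32]
Insert 12: shifted 2 elements -> [1, 12, 23, 38, -5, 32]
Insert -5: shifted 4 elements -> [-5, 1, 12, 23, 38, 32]
Insert 32: shifted 1 elements -> [-5, 1, 12, 23, 32, 38]


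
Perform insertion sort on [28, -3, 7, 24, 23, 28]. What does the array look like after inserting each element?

First element 28 is already 'sorted'
Insert -3: shifted 1 elements -> [-3, 28, 7, 24, 23, 28]
Insert 7: shifted 1 elements -> [-3, 7, 28, 24, 23, 28]
Insert 24: shifted 1 elements -> [-3, 7, 24, 28, 23, 28]
Insert 23: shifted 2 elements -> [-3, 7, 23, 24, 28, 28]
Insert 28: shifted 0 elements -> [-3, 7, 23, 24, 28, 28]


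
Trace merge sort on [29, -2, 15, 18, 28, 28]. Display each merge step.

Divide and conquer:
  Merge [-2] + [15] -> [-2, 15]
  Merge [29] + [-2, 15] -> [-2, 15, 29]
  Merge [28] + [28] -> [28, 28]
  Merge [18] + [28, 28] -> [18, 28, 28]
  Merge [-2, 15, 29] + [18, 28, 28] -> [-2, 15, 18, 28, 28, 29]


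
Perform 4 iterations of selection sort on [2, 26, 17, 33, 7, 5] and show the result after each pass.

Pass 1: Select minimum 2 at index 0, swap -> [2, 26, 17, 33, 7, 5]
Pass 2: Select minimum 5 at index 5, swap -> [2, 5, 17, 33, 7, 26]
Pass 3: Select minimum 7 at index 4, swap -> [2, 5, 7, 33, 17, 26]
Pass 4: Select minimum 17 at index 4, swap -> [2, 5, 7, 17, 33, 26]


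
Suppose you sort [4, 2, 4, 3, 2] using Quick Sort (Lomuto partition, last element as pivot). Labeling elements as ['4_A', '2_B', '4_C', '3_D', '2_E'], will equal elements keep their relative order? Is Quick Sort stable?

Trace Quick Sort on the labeled array (the key is the number; the letter only tracks identity):
  Partition indices 0..4 around pivot 2_E -> [2_B, 2_E, 4_C, 3_D, 4_A]
  Partition indices 2..4 around pivot 4_A -> [2_B, 2_E, 4_C, 3_D, 4_A]
  Partition indices 2..3 around pivot 3_D -> [2_B, 2_E, 3_D, 4_C, 4_A]
Final order: [2_B, 2_E, 3_D, 4_C, 4_A]
Equal keys:
  value 2: originally 2_B, 2_E; after sorting 2_B, 2_E -> order preserved
  value 4: originally 4_A, 4_C; after sorting 4_C, 4_A -> order changed
Equal keys were reordered, so Quick Sort is not stable: partition swaps elements across long distances and can reorder equal keys. (One such input is enough; an unstable sort may happen to preserve order on other inputs, but it gives no guarantee.)
Answer: Not stable


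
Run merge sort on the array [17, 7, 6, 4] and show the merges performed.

Divide and conquer:
  Merge [17] + [7] -> [7, 17]
  Merge [6] + [4] -> [4, 6]
  Merge [7, 17] + [4, 6] -> [4, 6, 7, 17]


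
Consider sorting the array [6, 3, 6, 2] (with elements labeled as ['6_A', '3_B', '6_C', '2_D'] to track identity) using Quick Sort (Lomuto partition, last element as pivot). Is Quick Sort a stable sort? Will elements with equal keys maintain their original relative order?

Trace Quick Sort on the labeled array (the key is the number; the letter only tracks identity):
  Partition indices 0..3 around pivot 2_D -> [2_D, 3_B, 6_C, 6_A]
  Partition indices 1..3 around pivot 6_A -> [2_D, 3_B, 6_C, 6_A]
  Partition indices 1..2 around pivot 6_C -> [2_D, 3_B, 6_C, 6_A]
Final order: [2_D, 3_B, 6_C, 6_A]
Equal keys:
  value 6: originally 6_A, 6_C; after sorting 6_C, 6_A -> order changed
Equal keys were reordered, so Quick Sort is not stable: partition swaps elements across long distances and can reorder equal keys. (One such input is enough; an unstable sort may happen to preserve order on other inputs, but it gives no guarantee.)
Answer: Not stable


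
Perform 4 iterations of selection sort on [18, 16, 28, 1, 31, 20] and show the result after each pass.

Pass 1: Select minimum 1 at index 3, swap -> [1, 16, 28, 18, 31, 20]
Pass 2: Select minimum 16 at index 1, swap -> [1, 16, 28, 18, 31, 20]
Pass 3: Select minimum 18 at index 3, swap -> [1, 16, 18, 28, 31, 20]
Pass 4: Select minimum 20 at index 5, swap -> [1, 16, 18, 20, 31, 28]


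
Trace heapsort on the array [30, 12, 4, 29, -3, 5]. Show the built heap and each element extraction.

Build heap: [30, 29, 5, 12, -3, 4]
Extract 30: [29, 12, 5, 4, -3, 30]
Extract 29: [12, 4, 5, -3, 29, 30]
Extract 12: [5, 4, -3, 12, 29, 30]
Extract 5: [4, -3, 5, 12, 29, 30]
Extract 4: [-3, 4, 5, 12, 29, 30]


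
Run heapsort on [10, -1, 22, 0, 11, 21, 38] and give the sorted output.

Build heap: [38, 11, 22, 0, -1, 21, 10]
Extract 38: [22, 11, 21, 0, -1, 10, 38]
Extract 22: [21, 11, 10, 0, -1, 22, 38]
Extract 21: [11, 0, 10, -1, 21, 22, 38]
Extract 11: [10, 0, -1, 11, 21, 22, 38]
Extract 10: [0, -1, 10, 11, 21, 22, 38]
Extract 0: [-1, 0, 10, 11, 21, 22, 38]


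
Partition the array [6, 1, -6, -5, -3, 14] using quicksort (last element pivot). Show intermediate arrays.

Partition 1: pivot=14 at index 5 -> [6, 1, -6, -5, -3, 14]
Partition 2: pivot=-3 at index 2 -> [-6, -5, -3, 1, 6, 14]
Partition 3: pivot=-5 at index 1 -> [-6, -5, -3, 1, 6, 14]
Partition 4: pivot=6 at index 4 -> [-6, -5, -3, 1, 6, 14]


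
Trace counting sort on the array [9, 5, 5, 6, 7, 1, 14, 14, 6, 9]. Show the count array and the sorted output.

Count array: [0, 1, 0, 0, 0, 2, 2, 1, 0, 2, 0, 0, 0, 0, 2]
(count[i] = number of elements equal to i)
Cumulative count: [0, 1, 1, 1, 1, 3, 5, 6, 6, 8, 8, 8, 8, 8, 10]
Sorted: [1, 5, 5, 6, 6, 7, 9, 9, 14, 14]


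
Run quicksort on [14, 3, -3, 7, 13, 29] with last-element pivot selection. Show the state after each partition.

Partition 1: pivot=29 at index 5 -> [14, 3, -3, 7, 13, 29]
Partition 2: pivot=13 at index 3 -> [3, -3, 7, 13, 14, 29]
Partition 3: pivot=7 at index 2 -> [3, -3, 7, 13, 14, 29]
Partition 4: pivot=-3 at index 0 -> [-3, 3, 7, 13, 14, 29]


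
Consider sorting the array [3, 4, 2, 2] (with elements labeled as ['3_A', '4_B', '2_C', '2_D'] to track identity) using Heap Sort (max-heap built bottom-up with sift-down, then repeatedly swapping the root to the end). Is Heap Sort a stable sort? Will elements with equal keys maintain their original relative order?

Trace Heap Sort on the labeled array (the key is the number; the letter only tracks identity):
  Build max-heap: [4_B, 3_A, 2_C, 2_D]
  Swap root 4_B to index 3, re-heapify first 3 -> [3_A, 2_D, 2_C, 4_B]
  Swap root 3_A to index 2, re-heapify first 2 -> [2_C, 2_D, 3_A, 4_B]
  Swap root 2_C to index 1, re-heapify first 1 -> [2_D, 2_C, 3_A, 4_B]
Final order: [2_D, 2_C, 3_A, 4_B]
Equal keys:
  value 2: originally 2_C, 2_D; after sorting 2_D, 2_C -> order changed
Equal keys were reordered, so Heap Sort is not stable: heap construction and root-to-end swaps move elements without regard to the original order of equal keys. (One such input is enough; an unstable sort may happen to preserve order on other inputs, but it gives no guarantee.)
Answer: Not stable


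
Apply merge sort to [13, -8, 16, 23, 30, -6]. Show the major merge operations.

Divide and conquer:
  Merge [-8] + [16] -> [-8, 16]
  Merge [13] + [-8, 16] -> [-8, 13, 16]
  Merge [30] + [-6] -> [-6, 30]
  Merge [23] + [-6, 30] -> [-6, 23, 30]
  Merge [-8, 13, 16] + [-6, 23, 30] -> [-8, -6, 13, 16, 23, 30]


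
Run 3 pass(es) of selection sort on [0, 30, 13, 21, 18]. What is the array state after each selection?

Pass 1: Select minimum 0 at index 0, swap -> [0, 30, 13, 21, 18]
Pass 2: Select minimum 13 at index 2, swap -> [0, 13, 30, 21, 18]
Pass 3: Select minimum 18 at index 4, swap -> [0, 13, 18, 21, 30]


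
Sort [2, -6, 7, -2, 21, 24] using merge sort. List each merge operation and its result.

Divide and conquer:
  Merge [-6] + [7] -> [-6, 7]
  Merge [2] + [-6, 7] -> [-6, 2, 7]
  Merge [21] + [24] -> [21, 24]
  Merge [-2] + [21, 24] -> [-2, 21, 24]
  Merge [-6, 2, 7] + [-2, 21, 24] -> [-6, -2, 2, 7, 21, 24]


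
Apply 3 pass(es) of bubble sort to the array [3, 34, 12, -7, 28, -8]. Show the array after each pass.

After pass 1: [3, 12, -7, 28, -8, 34] (4 swaps)
After pass 2: [3, -7, 12, -8, 28, 34] (2 swaps)
After pass 3: [-7, 3, -8, 12, 28, 34] (2 swaps)
Total swaps: 8


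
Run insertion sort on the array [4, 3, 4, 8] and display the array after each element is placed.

First element 4 is already 'sorted'
Insert 3: shifted 1 elements -> [3, 4, 4, 8]
Insert 4: shifted 0 elements -> [3, 4, 4, 8]
Insert 8: shifted 0 elements -> [3, 4, 4, 8]


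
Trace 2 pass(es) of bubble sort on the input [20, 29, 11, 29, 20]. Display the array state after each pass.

After pass 1: [20, 11, 29, 20, 29] (2 swaps)
After pass 2: [11, 20, 20, 29, 29] (2 swaps)
Total swaps: 4


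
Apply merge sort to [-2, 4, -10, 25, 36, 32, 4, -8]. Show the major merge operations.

Divide and conquer:
  Merge [-2] + [4] -> [-2, 4]
  Merge [-10] + [25] -> [-10, 25]
  Merge [-2, 4] + [-10, 25] -> [-10, -2, 4, 25]
  Merge [36] + [32] -> [32, 36]
  Merge [4] + [-8] -> [-8, 4]
  Merge [32, 36] + [-8, 4] -> [-8, 4, 32, 36]
  Merge [-10, -2, 4, 25] + [-8, 4, 32, 36] -> [-10, -8, -2, 4, 4, 25, 32, 36]


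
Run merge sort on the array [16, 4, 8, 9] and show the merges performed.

Divide and conquer:
  Merge [16] + [4] -> [4, 16]
  Merge [8] + [9] -> [8, 9]
  Merge [4, 16] + [8, 9] -> [4, 8, 9, 16]


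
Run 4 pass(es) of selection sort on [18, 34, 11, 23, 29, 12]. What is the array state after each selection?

Pass 1: Select minimum 11 at index 2, swap -> [11, 34, 18, 23, 29, 12]
Pass 2: Select minimum 12 at index 5, swap -> [11, 12, 18, 23, 29, 34]
Pass 3: Select minimum 18 at index 2, swap -> [11, 12, 18, 23, 29, 34]
Pass 4: Select minimum 23 at index 3, swap -> [11, 12, 18, 23, 29, 34]


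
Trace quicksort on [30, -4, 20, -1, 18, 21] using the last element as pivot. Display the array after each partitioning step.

Partition 1: pivot=21 at index 4 -> [-4, 20, -1, 18, 21, 30]
Partition 2: pivot=18 at index 2 -> [-4, -1, 18, 20, 21, 30]
Partition 3: pivot=-1 at index 1 -> [-4, -1, 18, 20, 21, 30]


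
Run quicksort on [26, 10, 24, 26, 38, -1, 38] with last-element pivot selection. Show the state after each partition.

Partition 1: pivot=38 at index 6 -> [26, 10, 24, 26, 38, -1, 38]
Partition 2: pivot=-1 at index 0 -> [-1, 10, 24, 26, 38, 26, 38]
Partition 3: pivot=26 at index 4 -> [-1, 10, 24, 26, 26, 38, 38]
Partition 4: pivot=26 at index 3 -> [-1, 10, 24, 26, 26, 38, 38]
Partition 5: pivot=24 at index 2 -> [-1, 10, 24, 26, 26, 38, 38]


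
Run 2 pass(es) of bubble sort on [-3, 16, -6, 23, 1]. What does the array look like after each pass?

After pass 1: [-3, -6, 16, 1, 23] (2 swaps)
After pass 2: [-6, -3, 1, 16, 23] (2 swaps)
Total swaps: 4


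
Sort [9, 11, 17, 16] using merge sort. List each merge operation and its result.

Divide and conquer:
  Merge [9] + [11] -> [9, 11]
  Merge [17] + [16] -> [16, 17]
  Merge [9, 11] + [16, 17] -> [9, 11, 16, 17]


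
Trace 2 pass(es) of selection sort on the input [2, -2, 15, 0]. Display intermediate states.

Pass 1: Select minimum -2 at index 1, swap -> [-2, 2, 15, 0]
Pass 2: Select minimum 0 at index 3, swap -> [-2, 0, 15, 2]


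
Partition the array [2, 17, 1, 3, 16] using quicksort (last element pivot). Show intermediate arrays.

Partition 1: pivot=16 at index 3 -> [2, 1, 3, 16, 17]
Partition 2: pivot=3 at index 2 -> [2, 1, 3, 16, 17]
Partition 3: pivot=1 at index 0 -> [1, 2, 3, 16, 17]


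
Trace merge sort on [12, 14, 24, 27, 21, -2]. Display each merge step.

Divide and conquer:
  Merge [14] + [24] -> [14, 24]
  Merge [12] + [14, 24] -> [12, 14, 24]
  Merge [21] + [-2] -> [-2, 21]
  Merge [27] + [-2, 21] -> [-2, 21, 27]
  Merge [12, 14, 24] + [-2, 21, 27] -> [-2, 12, 14, 21, 24, 27]


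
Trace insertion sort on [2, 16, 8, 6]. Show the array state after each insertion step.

First element 2 is already 'sorted'
Insert 16: shifted 0 elements -> [2, 16, 8, 6]
Insert 8: shifted 1 elements -> [2, 8, 16, 6]
Insert 6: shifted 2 elements -> [2, 6, 8, 16]


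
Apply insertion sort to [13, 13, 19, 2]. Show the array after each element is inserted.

First element 13 is already 'sorted'
Insert 13: shifted 0 elements -> [13, 13, 19, 2]
Insert 19: shifted 0 elements -> [13, 13, 19, 2]
Insert 2: shifted 3 elements -> [2, 13, 13, 19]


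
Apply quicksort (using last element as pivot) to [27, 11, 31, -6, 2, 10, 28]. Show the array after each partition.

Partition 1: pivot=28 at index 5 -> [27, 11, -6, 2, 10, 28, 31]
Partition 2: pivot=10 at index 2 -> [-6, 2, 10, 11, 27, 28, 31]
Partition 3: pivot=2 at index 1 -> [-6, 2, 10, 11, 27, 28, 31]
Partition 4: pivot=27 at index 4 -> [-6, 2, 10, 11, 27, 28, 31]


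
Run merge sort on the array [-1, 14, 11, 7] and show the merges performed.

Divide and conquer:
  Merge [-1] + [14] -> [-1, 14]
  Merge [11] + [7] -> [7, 11]
  Merge [-1, 14] + [7, 11] -> [-1, 7, 11, 14]


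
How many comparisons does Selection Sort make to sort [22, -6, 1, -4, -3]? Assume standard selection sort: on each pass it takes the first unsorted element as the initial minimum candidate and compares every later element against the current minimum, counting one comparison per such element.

Pass 1: scan indices 1..4 for the minimum = 4 comparison(s); min is -6, place at index 0 -> [-6, 22, 1, -4, -3]
Pass 2: scan indices 2..4 for the minimum = 3 comparison(s); min is -4, place at index 1 -> [-6, -4, 1, 22, -3]
Pass 3: scan indices 3..4 for the minimum = 2 comparison(s); min is -3, place at index 2 -> [-6, -4, -3, 22, 1]
Pass 4: scan indices 4..4 for the minimum = 1 comparison(s); min is 1, place at index 3 -> [-6, -4, -3, 1, 22]
Selection sort always scans the whole unsorted suffix, so the count is (n-1) + (n-2) + ... + 1 = n(n-1)/2 = 5*4/2 = 10 regardless of the input order.
Total comparisons: 4 + 3 + 2 + 1 = 10


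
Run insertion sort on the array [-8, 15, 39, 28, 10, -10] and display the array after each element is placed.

First element -8 is already 'sorted'
Insert 15: shifted 0 elements -> [-8, 15, 39, 28, 10, -10]
Insert 39: shifted 0 elements -> [-8, 15, 39, 28, 10, -10]
Insert 28: shifted 1 elements -> [-8, 15, 28, 39, 10, -10]
Insert 10: shifted 3 elements -> [-8, 10, 15, 28, 39, -10]
Insert -10: shifted 5 elements -> [-10, -8, 10, 15, 28, 39]


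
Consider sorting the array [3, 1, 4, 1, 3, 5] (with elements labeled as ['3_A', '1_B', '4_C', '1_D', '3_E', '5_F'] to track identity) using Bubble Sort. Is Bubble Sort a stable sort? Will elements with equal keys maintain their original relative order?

Trace Bubble Sort on the labeled array (the key is the number; the letter only tracks identity):
  After pass 1: [1_B, 3_A, 1_D, 3_E, 4_C, 5_F]
  After pass 2: [1_B, 1_D, 3_A, 3_E, 4_C, 5_F]
  After pass 3: [1_B, 1_D, 3_A, 3_E, 4_C, 5_F] (no swaps, done)
Final order: [1_B, 1_D, 3_A, 3_E, 4_C, 5_F]
Equal keys:
  value 1: originally 1_B, 1_D; after sorting 1_B, 1_D -> order preserved
  value 3: originally 3_A, 3_E; after sorting 3_A, 3_E -> order preserved
All equal keys kept their original relative order. Bubble Sort is stable: it only swaps adjacent elements when the left one is strictly greater, so equal keys never move past each other.
Answer: Stable


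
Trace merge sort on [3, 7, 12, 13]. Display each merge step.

Divide and conquer:
  Merge [3] + [7] -> [3, 7]
  Merge [12] + [13] -> [12, 13]
  Merge [3, 7] + [12, 13] -> [3, 7, 12, 13]


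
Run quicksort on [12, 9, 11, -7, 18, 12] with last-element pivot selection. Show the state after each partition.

Partition 1: pivot=12 at index 4 -> [12, 9, 11, -7, 12, 18]
Partition 2: pivot=-7 at index 0 -> [-7, 9, 11, 12, 12, 18]
Partition 3: pivot=12 at index 3 -> [-7, 9, 11, 12, 12, 18]
Partition 4: pivot=11 at index 2 -> [-7, 9, 11, 12, 12, 18]


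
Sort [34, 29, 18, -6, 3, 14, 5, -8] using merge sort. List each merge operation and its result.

Divide and conquer:
  Merge [34] + [29] -> [29, 34]
  Merge [18] + [-6] -> [-6, 18]
  Merge [29, 34] + [-6, 18] -> [-6, 18, 29, 34]
  Merge [3] + [14] -> [3, 14]
  Merge [5] + [-8] -> [-8, 5]
  Merge [3, 14] + [-8, 5] -> [-8, 3, 5, 14]
  Merge [-6, 18, 29, 34] + [-8, 3, 5, 14] -> [-8, -6, 3, 5, 14, 18, 29, 34]


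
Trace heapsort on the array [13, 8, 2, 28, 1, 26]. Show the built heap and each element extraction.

Build heap: [28, 13, 26, 8, 1, 2]
Extract 28: [26, 13, 2, 8, 1, 28]
Extract 26: [13, 8, 2, 1, 26, 28]
Extract 13: [8, 1, 2, 13, 26, 28]
Extract 8: [2, 1, 8, 13, 26, 28]
Extract 2: [1, 2, 8, 13, 26, 28]


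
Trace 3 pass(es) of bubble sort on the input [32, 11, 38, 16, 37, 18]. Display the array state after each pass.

After pass 1: [11, 32, 16, 37, 18, 38] (4 swaps)
After pass 2: [11, 16, 32, 18, 37, 38] (2 swaps)
After pass 3: [11, 16, 18, 32, 37, 38] (1 swaps)
Total swaps: 7


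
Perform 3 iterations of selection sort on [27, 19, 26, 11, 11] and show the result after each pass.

Pass 1: Select minimum 11 at index 3, swap -> [11, 19, 26, 27, 11]
Pass 2: Select minimum 11 at index 4, swap -> [11, 11, 26, 27, 19]
Pass 3: Select minimum 19 at index 4, swap -> [11, 11, 19, 27, 26]


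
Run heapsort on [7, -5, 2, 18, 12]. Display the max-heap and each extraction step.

Build heap: [18, 12, 2, -5, 7]
Extract 18: [12, 7, 2, -5, 18]
Extract 12: [7, -5, 2, 12, 18]
Extract 7: [2, -5, 7, 12, 18]
Extract 2: [-5, 2, 7, 12, 18]


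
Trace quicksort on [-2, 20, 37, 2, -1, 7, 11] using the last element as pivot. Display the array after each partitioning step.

Partition 1: pivot=11 at index 4 -> [-2, 2, -1, 7, 11, 20, 37]
Partition 2: pivot=7 at index 3 -> [-2, 2, -1, 7, 11, 20, 37]
Partition 3: pivot=-1 at index 1 -> [-2, -1, 2, 7, 11, 20, 37]
Partition 4: pivot=37 at index 6 -> [-2, -1, 2, 7, 11, 20, 37]


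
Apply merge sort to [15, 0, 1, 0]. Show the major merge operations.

Divide and conquer:
  Merge [15] + [0] -> [0, 15]
  Merge [1] + [0] -> [0, 1]
  Merge [0, 15] + [0, 1] -> [0, 0, 1, 15]


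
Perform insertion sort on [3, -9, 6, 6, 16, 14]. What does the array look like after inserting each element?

First element 3 is already 'sorted'
Insert -9: shifted 1 elements -> [-9, 3, 6, 6, 16, 14]
Insert 6: shifted 0 elements -> [-9, 3, 6, 6, 16, 14]
Insert 6: shifted 0 elements -> [-9, 3, 6, 6, 16, 14]
Insert 16: shifted 0 elements -> [-9, 3, 6, 6, 16, 14]
Insert 14: shifted 1 elements -> [-9, 3, 6, 6, 14, 16]


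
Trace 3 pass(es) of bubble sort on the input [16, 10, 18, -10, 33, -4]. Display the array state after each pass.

After pass 1: [10, 16, -10, 18, -4, 33] (3 swaps)
After pass 2: [10, -10, 16, -4, 18, 33] (2 swaps)
After pass 3: [-10, 10, -4, 16, 18, 33] (2 swaps)
Total swaps: 7


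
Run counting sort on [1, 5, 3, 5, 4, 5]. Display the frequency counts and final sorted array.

Count array: [0, 1, 0, 1, 1, 3]
(count[i] = number of elements equal to i)
Cumulative count: [0, 1, 1, 2, 3, 6]
Sorted: [1, 3, 4, 5, 5, 5]


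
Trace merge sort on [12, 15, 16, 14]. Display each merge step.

Divide and conquer:
  Merge [12] + [15] -> [12, 15]
  Merge [16] + [14] -> [14, 16]
  Merge [12, 15] + [14, 16] -> [12, 14, 15, 16]


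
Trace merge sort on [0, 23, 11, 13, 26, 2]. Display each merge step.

Divide and conquer:
  Merge [23] + [11] -> [11, 23]
  Merge [0] + [11, 23] -> [0, 11, 23]
  Merge [26] + [2] -> [2, 26]
  Merge [13] + [2, 26] -> [2, 13, 26]
  Merge [0, 11, 23] + [2, 13, 26] -> [0, 2, 11, 13, 23, 26]


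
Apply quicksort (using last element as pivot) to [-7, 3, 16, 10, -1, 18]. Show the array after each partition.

Partition 1: pivot=18 at index 5 -> [-7, 3, 16, 10, -1, 18]
Partition 2: pivot=-1 at index 1 -> [-7, -1, 16, 10, 3, 18]
Partition 3: pivot=3 at index 2 -> [-7, -1, 3, 10, 16, 18]
Partition 4: pivot=16 at index 4 -> [-7, -1, 3, 10, 16, 18]


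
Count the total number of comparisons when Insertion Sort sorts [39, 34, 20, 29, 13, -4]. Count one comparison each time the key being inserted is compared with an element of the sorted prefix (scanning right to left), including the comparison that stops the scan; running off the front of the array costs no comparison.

Insert 34: 39 > 34 (shift), reached front = 1 comparison(s) -> [34, 39, 20, 29, 13, -4]
Insert 20: 39 > 20 (shift), 34 > 20 (shift), reached front = 2 comparison(s) -> [20, 34, 39, 29, 13, -4]
Insert 29: 39 > 29 (shift), 34 > 29 (shift), 20 <= 29 (stop) = 3 comparison(s) -> [20, 29, 34, 39, 13, -4]
Insert 13: 39 > 13 (shift), 34 > 13 (shift), 29 > 13 (shift), 20 > 13 (shift), reached front = 4 comparison(s) -> [13, 20, 29, 34, 39, -4]
Insert -4: 39 > -4 (shift), 34 > -4 (shift), 29 > -4 (shift), 20 > -4 (shift), 13 > -4 (shift), reached front = 5 comparison(s) -> [-4, 13, 20, 29, 34, 39]
Total comparisons: 1 + 2 + 3 + 4 + 5 = 15


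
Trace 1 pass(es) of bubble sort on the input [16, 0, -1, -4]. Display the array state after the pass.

After pass 1: [0, -1, -4, 16] (3 swaps)
Total swaps: 3


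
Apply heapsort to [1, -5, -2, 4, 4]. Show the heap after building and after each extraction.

Build heap: [4, 4, -2, -5, 1]
Extract 4: [4, 1, -2, -5, 4]
Extract 4: [1, -5, -2, 4, 4]
Extract 1: [-2, -5, 1, 4, 4]
Extract -2: [-5, -2, 1, 4, 4]


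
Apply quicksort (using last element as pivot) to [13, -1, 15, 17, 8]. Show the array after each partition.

Partition 1: pivot=8 at index 1 -> [-1, 8, 15, 17, 13]
Partition 2: pivot=13 at index 2 -> [-1, 8, 13, 17, 15]
Partition 3: pivot=15 at index 3 -> [-1, 8, 13, 15, 17]


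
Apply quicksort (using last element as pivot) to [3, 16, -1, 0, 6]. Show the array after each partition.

Partition 1: pivot=6 at index 3 -> [3, -1, 0, 6, 16]
Partition 2: pivot=0 at index 1 -> [-1, 0, 3, 6, 16]


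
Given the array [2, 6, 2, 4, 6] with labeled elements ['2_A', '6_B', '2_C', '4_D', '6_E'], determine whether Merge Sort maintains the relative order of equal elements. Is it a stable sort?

Trace Merge Sort on the labeled array (the key is the number; the letter only tracks identity):
  Merge [2_A] + [6_B] -> [2_A, 6_B]
  Merge [4_D] + [6_E] -> [4_D, 6_E]
  Merge [2_C] + [4_D, 6_E] -> [2_C, 4_D, 6_E]
  Merge [2_A, 6_B] + [2_C, 4_D, 6_E] -> [2_A, 2_C, 4_D, 6_B, 6_E]
Final order: [2_A, 2_C, 4_D, 6_B, 6_E]
Equal keys:
  value 2: originally 2_A, 2_C; after sorting 2_A, 2_C -> order preserved
  value 6: originally 6_B, 6_E; after sorting 6_B, 6_E -> order preserved
All equal keys kept their original relative order. Merge Sort is stable: when the heads of the two halves are equal the merge takes from the left half first.
Answer: Stable


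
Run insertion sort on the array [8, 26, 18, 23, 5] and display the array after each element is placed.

First element 8 is already 'sorted'
Insert 26: shifted 0 elements -> [8, 26, 18, 23, 5]
Insert 18: shifted 1 elements -> [8, 18, 26, 23, 5]
Insert 23: shifted 1 elements -> [8, 18, 23, 26, 5]
Insert 5: shifted 4 elements -> [5, 8, 18, 23, 26]


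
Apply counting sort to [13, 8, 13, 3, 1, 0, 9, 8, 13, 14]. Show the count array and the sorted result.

Count array: [1, 1, 0, 1, 0, 0, 0, 0, 2, 1, 0, 0, 0, 3, 1]
(count[i] = number of elements equal to i)
Cumulative count: [1, 2, 2, 3, 3, 3, 3, 3, 5, 6, 6, 6, 6, 9, 10]
Sorted: [0, 1, 3, 8, 8, 9, 13, 13, 13, 14]


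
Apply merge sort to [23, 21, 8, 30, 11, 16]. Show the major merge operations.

Divide and conquer:
  Merge [21] + [8] -> [8, 21]
  Merge [23] + [8, 21] -> [8, 21, 23]
  Merge [11] + [16] -> [11, 16]
  Merge [30] + [11, 16] -> [11, 16, 30]
  Merge [8, 21, 23] + [11, 16, 30] -> [8, 11, 16, 21, 23, 30]


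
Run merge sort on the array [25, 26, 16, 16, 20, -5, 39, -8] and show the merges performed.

Divide and conquer:
  Merge [25] + [26] -> [25, 26]
  Merge [16] + [16] -> [16, 16]
  Merge [25, 26] + [16, 16] -> [16, 16, 25, 26]
  Merge [20] + [-5] -> [-5, 20]
  Merge [39] + [-8] -> [-8, 39]
  Merge [-5, 20] + [-8, 39] -> [-8, -5, 20, 39]
  Merge [16, 16, 25, 26] + [-8, -5, 20, 39] -> [-8, -5, 16, 16, 20, 25, 26, 39]


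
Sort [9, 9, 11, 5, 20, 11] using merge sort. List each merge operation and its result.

Divide and conquer:
  Merge [9] + [11] -> [9, 11]
  Merge [9] + [9, 11] -> [9, 9, 11]
  Merge [20] + [11] -> [11, 20]
  Merge [5] + [11, 20] -> [5, 11, 20]
  Merge [9, 9, 11] + [5, 11, 20] -> [5, 9, 9, 11, 11, 20]


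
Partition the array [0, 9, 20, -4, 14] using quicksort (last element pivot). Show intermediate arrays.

Partition 1: pivot=14 at index 3 -> [0, 9, -4, 14, 20]
Partition 2: pivot=-4 at index 0 -> [-4, 9, 0, 14, 20]
Partition 3: pivot=0 at index 1 -> [-4, 0, 9, 14, 20]


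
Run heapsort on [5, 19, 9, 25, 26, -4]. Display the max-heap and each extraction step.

Build heap: [26, 25, 9, 5, 19, -4]
Extract 26: [25, 19, 9, 5, -4, 26]
Extract 25: [19, 5, 9, -4, 25, 26]
Extract 19: [9, 5, -4, 19, 25, 26]
Extract 9: [5, -4, 9, 19, 25, 26]
Extract 5: [-4, 5, 9, 19, 25, 26]


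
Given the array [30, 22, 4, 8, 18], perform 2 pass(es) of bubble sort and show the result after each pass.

After pass 1: [22, 4, 8, 18, 30] (4 swaps)
After pass 2: [4, 8, 18, 22, 30] (3 swaps)
Total swaps: 7


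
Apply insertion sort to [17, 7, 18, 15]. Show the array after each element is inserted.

First element 17 is already 'sorted'
Insert 7: shifted 1 elements -> [7, 17, 18, 15]
Insert 18: shifted 0 elements -> [7, 17, 18, 15]
Insert 15: shifted 2 elements -> [7, 15, 17, 18]


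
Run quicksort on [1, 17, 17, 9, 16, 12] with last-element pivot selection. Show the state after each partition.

Partition 1: pivot=12 at index 2 -> [1, 9, 12, 17, 16, 17]
Partition 2: pivot=9 at index 1 -> [1, 9, 12, 17, 16, 17]
Partition 3: pivot=17 at index 5 -> [1, 9, 12, 17, 16, 17]
Partition 4: pivot=16 at index 3 -> [1, 9, 12, 16, 17, 17]


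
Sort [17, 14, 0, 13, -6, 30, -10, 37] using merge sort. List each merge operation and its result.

Divide and conquer:
  Merge [17] + [14] -> [14, 17]
  Merge [0] + [13] -> [0, 13]
  Merge [14, 17] + [0, 13] -> [0, 13, 14, 17]
  Merge [-6] + [30] -> [-6, 30]
  Merge [-10] + [37] -> [-10, 37]
  Merge [-6, 30] + [-10, 37] -> [-10, -6, 30, 37]
  Merge [0, 13, 14, 17] + [-10, -6, 30, 37] -> [-10, -6, 0, 13, 14, 17, 30, 37]


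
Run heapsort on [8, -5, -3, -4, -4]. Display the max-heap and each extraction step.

Build heap: [8, -4, -3, -5, -4]
Extract 8: [-3, -4, -4, -5, 8]
Extract -3: [-4, -5, -4, -3, 8]
Extract -4: [-4, -5, -4, -3, 8]
Extract -4: [-5, -4, -4, -3, 8]


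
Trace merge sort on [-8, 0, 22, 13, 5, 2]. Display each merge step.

Divide and conquer:
  Merge [0] + [22] -> [0, 22]
  Merge [-8] + [0, 22] -> [-8, 0, 22]
  Merge [5] + [2] -> [2, 5]
  Merge [13] + [2, 5] -> [2, 5, 13]
  Merge [-8, 0, 22] + [2, 5, 13] -> [-8, 0, 2, 5, 13, 22]


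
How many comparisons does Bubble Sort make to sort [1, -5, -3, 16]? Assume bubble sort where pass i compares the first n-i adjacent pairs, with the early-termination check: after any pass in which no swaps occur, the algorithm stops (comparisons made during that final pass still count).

Pass 1: compare adjacent pairs (0,1)..(2,3) = 3 comparison(s), 2 swap(s) -> [-5, -3, 1, 16]
Pass 2: compare adjacent pairs (0,1)..(1,2) = 2 comparison(s), 0 swap(s) -> [-5, -3, 1, 16]
No swaps in this pass, so bubble sort stops here.
Total comparisons: 3 + 2 = 5


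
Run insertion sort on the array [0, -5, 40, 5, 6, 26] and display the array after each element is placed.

First element 0 is already 'sorted'
Insert -5: shifted 1 elements -> [-5, 0, 40, 5, 6, 26]
Insert 40: shifted 0 elements -> [-5, 0, 40, 5, 6, 26]
Insert 5: shifted 1 elements -> [-5, 0, 5, 40, 6, 26]
Insert 6: shifted 1 elements -> [-5, 0, 5, 6, 40, 26]
Insert 26: shifted 1 elements -> [-5, 0, 5, 6, 26, 40]


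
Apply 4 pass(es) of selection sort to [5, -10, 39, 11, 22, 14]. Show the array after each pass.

Pass 1: Select minimum -10 at index 1, swap -> [-10, 5, 39, 11, 22, 14]
Pass 2: Select minimum 5 at index 1, swap -> [-10, 5, 39, 11, 22, 14]
Pass 3: Select minimum 11 at index 3, swap -> [-10, 5, 11, 39, 22, 14]
Pass 4: Select minimum 14 at index 5, swap -> [-10, 5, 11, 14, 22, 39]


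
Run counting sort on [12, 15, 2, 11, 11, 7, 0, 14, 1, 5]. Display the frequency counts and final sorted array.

Count array: [1, 1, 1, 0, 0, 1, 0, 1, 0, 0, 0, 2, 1, 0, 1, 1]
(count[i] = number of elements equal to i)
Cumulative count: [1, 2, 3, 3, 3, 4, 4, 5, 5, 5, 5, 7, 8, 8, 9, 10]
Sorted: [0, 1, 2, 5, 7, 11, 11, 12, 14, 15]


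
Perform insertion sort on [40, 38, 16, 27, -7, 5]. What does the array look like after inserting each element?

First element 40 is already 'sorted'
Insert 38: shifted 1 elements -> [38, 40, 16, 27, -7, 5]
Insert 16: shifted 2 elements -> [16, 38, 40, 27, -7, 5]
Insert 27: shifted 2 elements -> [16, 27, 38, 40, -7, 5]
Insert -7: shifted 4 elements -> [-7, 16, 27, 38, 40, 5]
Insert 5: shifted 4 elements -> [-7, 5, 16, 27, 38, 40]


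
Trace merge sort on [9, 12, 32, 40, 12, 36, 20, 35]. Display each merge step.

Divide and conquer:
  Merge [9] + [12] -> [9, 12]
  Merge [32] + [40] -> [32, 40]
  Merge [9, 12] + [32, 40] -> [9, 12, 32, 40]
  Merge [12] + [36] -> [12, 36]
  Merge [20] + [35] -> [20, 35]
  Merge [12, 36] + [20, 35] -> [12, 20, 35, 36]
  Merge [9, 12, 32, 40] + [12, 20, 35, 36] -> [9, 12, 12, 20, 32, 35, 36, 40]


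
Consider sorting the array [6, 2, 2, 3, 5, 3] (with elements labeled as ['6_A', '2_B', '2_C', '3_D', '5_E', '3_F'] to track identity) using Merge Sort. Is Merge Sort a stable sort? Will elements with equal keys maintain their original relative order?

Trace Merge Sort on the labeled array (the key is the number; the letter only tracks identity):
  Merge [2_B] + [2_C] -> [2_B, 2_C]
  Merge [6_A] + [2_B, 2_C] -> [2_B, 2_C, 6_A]
  Merge [5_E] + [3_F] -> [3_F, 5_E]
  Merge [3_D] + [3_F, 5_E] -> [3_D, 3_F, 5_E]
  Merge [2_B, 2_C, 6_A] + [3_D, 3_F, 5_E] -> [2_B, 2_C, 3_D, 3_F, 5_E, 6_A]
Final order: [2_B, 2_C, 3_D, 3_F, 5_E, 6_A]
Equal keys:
  value 2: originally 2_B, 2_C; after sorting 2_B, 2_C -> order preserved
  value 3: originally 3_D, 3_F; after sorting 3_D, 3_F -> order preserved
All equal keys kept their original relative order. Merge Sort is stable: when the heads of the two halves are equal the merge takes from the left half first.
Answer: Stable


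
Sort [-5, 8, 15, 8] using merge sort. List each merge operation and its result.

Divide and conquer:
  Merge [-5] + [8] -> [-5, 8]
  Merge [15] + [8] -> [8, 15]
  Merge [-5, 8] + [8, 15] -> [-5, 8, 8, 15]


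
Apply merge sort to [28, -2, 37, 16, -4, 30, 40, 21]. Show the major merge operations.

Divide and conquer:
  Merge [28] + [-2] -> [-2, 28]
  Merge [37] + [16] -> [16, 37]
  Merge [-2, 28] + [16, 37] -> [-2, 16, 28, 37]
  Merge [-4] + [30] -> [-4, 30]
  Merge [40] + [21] -> [21, 40]
  Merge [-4, 30] + [21, 40] -> [-4, 21, 30, 40]
  Merge [-2, 16, 28, 37] + [-4, 21, 30, 40] -> [-4, -2, 16, 21, 28, 30, 37, 40]


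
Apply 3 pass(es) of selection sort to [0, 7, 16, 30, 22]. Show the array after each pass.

Pass 1: Select minimum 0 at index 0, swap -> [0, 7, 16, 30, 22]
Pass 2: Select minimum 7 at index 1, swap -> [0, 7, 16, 30, 22]
Pass 3: Select minimum 16 at index 2, swap -> [0, 7, 16, 30, 22]


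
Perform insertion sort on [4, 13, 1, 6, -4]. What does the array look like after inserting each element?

First element 4 is already 'sorted'
Insert 13: shifted 0 elements -> [4, 13, 1, 6, -4]
Insert 1: shifted 2 elements -> [1, 4, 13, 6, -4]
Insert 6: shifted 1 elements -> [1, 4, 6, 13, -4]
Insert -4: shifted 4 elements -> [-4, 1, 4, 6, 13]


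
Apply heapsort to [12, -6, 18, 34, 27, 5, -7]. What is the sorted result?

Build heap: [34, 27, 18, -6, 12, 5, -7]
Extract 34: [27, 12, 18, -6, -7, 5, 34]
Extract 27: [18, 12, 5, -6, -7, 27, 34]
Extract 18: [12, -6, 5, -7, 18, 27, 34]
Extract 12: [5, -6, -7, 12, 18, 27, 34]
Extract 5: [-6, -7, 5, 12, 18, 27, 34]
Extract -6: [-7, -6, 5, 12, 18, 27, 34]


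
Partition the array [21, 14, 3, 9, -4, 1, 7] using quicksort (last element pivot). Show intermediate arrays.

Partition 1: pivot=7 at index 3 -> [3, -4, 1, 7, 14, 21, 9]
Partition 2: pivot=1 at index 1 -> [-4, 1, 3, 7, 14, 21, 9]
Partition 3: pivot=9 at index 4 -> [-4, 1, 3, 7, 9, 21, 14]
Partition 4: pivot=14 at index 5 -> [-4, 1, 3, 7, 9, 14, 21]


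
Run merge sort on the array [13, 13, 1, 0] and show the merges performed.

Divide and conquer:
  Merge [13] + [13] -> [13, 13]
  Merge [1] + [0] -> [0, 1]
  Merge [13, 13] + [0, 1] -> [0, 1, 13, 13]


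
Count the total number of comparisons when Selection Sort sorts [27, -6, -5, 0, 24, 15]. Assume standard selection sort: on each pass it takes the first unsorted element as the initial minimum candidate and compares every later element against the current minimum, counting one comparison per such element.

Pass 1: scan indices 1..5 for the minimum = 5 comparison(s); min is -6, place at index 0 -> [-6, 27, -5, 0, 24, 15]
Pass 2: scan indices 2..5 for the minimum = 4 comparison(s); min is -5, place at index 1 -> [-6, -5, 27, 0, 24, 15]
Pass 3: scan indices 3..5 for the minimum = 3 comparison(s); min is 0, place at index 2 -> [-6, -5, 0, 27, 24, 15]
Pass 4: scan indices 4..5 for the minimum = 2 comparison(s); min is 15, place at index 3 -> [-6, -5, 0, 15, 24, 27]
Pass 5: scan indices 5..5 for the minimum = 1 comparison(s); min is 24, place at index 4 -> [-6, -5, 0, 15, 24, 27]
Selection sort always scans the whole unsorted suffix, so the count is (n-1) + (n-2) + ... + 1 = n(n-1)/2 = 6*5/2 = 15 regardless of the input order.
Total comparisons: 5 + 4 + 3 + 2 + 1 = 15


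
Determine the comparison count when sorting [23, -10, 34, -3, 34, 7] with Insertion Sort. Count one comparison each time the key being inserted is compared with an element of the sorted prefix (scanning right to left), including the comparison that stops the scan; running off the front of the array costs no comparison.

Insert -10: 23 > -10 (shift), reached front = 1 comparison(s) -> [-10, 23, 34, -3, 34, 7]
Insert 34: 23 <= 34 (stop) = 1 comparison(s) -> [-10, 23, 34, -3, 34, 7]
Insert -3: 34 > -3 (shift), 23 > -3 (shift), -10 <= -3 (stop) = 3 comparison(s) -> [-10, -3, 23, 34, 34, 7]
Insert 34: 34 <= 34 (stop) = 1 comparison(s) -> [-10, -3, 23, 34, 34, 7]
Insert 7: 34 > 7 (shift), 34 > 7 (shift), 23 > 7 (shift), -3 <= 7 (stop) = 4 comparison(s) -> [-10, -3, 7, 23, 34, 34]
Total comparisons: 1 + 1 + 3 + 1 + 4 = 10


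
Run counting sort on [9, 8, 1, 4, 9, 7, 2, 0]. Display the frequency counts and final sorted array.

Count array: [1, 1, 1, 0, 1, 0, 0, 1, 1, 2]
(count[i] = number of elements equal to i)
Cumulative count: [1, 2, 3, 3, 4, 4, 4, 5, 6, 8]
Sorted: [0, 1, 2, 4, 7, 8, 9, 9]


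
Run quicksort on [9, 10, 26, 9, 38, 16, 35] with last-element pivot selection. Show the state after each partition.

Partition 1: pivot=35 at index 5 -> [9, 10, 26, 9, 16, 35, 38]
Partition 2: pivot=16 at index 3 -> [9, 10, 9, 16, 26, 35, 38]
Partition 3: pivot=9 at index 1 -> [9, 9, 10, 16, 26, 35, 38]


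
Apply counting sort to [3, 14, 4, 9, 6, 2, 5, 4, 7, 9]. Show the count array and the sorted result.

Count array: [0, 0, 1, 1, 2, 1, 1, 1, 0, 2, 0, 0, 0, 0, 1]
(count[i] = number of elements equal to i)
Cumulative count: [0, 0, 1, 2, 4, 5, 6, 7, 7, 9, 9, 9, 9, 9, 10]
Sorted: [2, 3, 4, 4, 5, 6, 7, 9, 9, 14]


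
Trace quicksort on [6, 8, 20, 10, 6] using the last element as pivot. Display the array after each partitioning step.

Partition 1: pivot=6 at index 1 -> [6, 6, 20, 10, 8]
Partition 2: pivot=8 at index 2 -> [6, 6, 8, 10, 20]
Partition 3: pivot=20 at index 4 -> [6, 6, 8, 10, 20]


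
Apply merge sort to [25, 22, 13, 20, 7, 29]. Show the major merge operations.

Divide and conquer:
  Merge [22] + [13] -> [13, 22]
  Merge [25] + [13, 22] -> [13, 22, 25]
  Merge [7] + [29] -> [7, 29]
  Merge [20] + [7, 29] -> [7, 20, 29]
  Merge [13, 22, 25] + [7, 20, 29] -> [7, 13, 20, 22, 25, 29]


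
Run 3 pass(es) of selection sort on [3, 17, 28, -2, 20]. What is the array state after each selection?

Pass 1: Select minimum -2 at index 3, swap -> [-2, 17, 28, 3, 20]
Pass 2: Select minimum 3 at index 3, swap -> [-2, 3, 28, 17, 20]
Pass 3: Select minimum 17 at index 3, swap -> [-2, 3, 17, 28, 20]
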